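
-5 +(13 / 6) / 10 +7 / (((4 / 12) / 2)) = 2233 / 60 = 37.22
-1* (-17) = 17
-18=-18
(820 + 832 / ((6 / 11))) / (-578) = -3518 / 867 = -4.06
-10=-10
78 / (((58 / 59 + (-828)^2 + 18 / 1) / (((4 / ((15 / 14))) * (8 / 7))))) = 6136 / 12640805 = 0.00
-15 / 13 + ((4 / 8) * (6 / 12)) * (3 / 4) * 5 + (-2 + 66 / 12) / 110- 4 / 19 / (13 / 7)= -64749 / 217360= -0.30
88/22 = 4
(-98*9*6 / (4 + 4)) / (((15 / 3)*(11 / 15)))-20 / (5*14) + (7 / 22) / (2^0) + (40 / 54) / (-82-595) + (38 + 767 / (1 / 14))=14913158237 / 1407483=10595.62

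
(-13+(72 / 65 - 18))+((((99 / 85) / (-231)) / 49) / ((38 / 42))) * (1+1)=-6150419 / 205751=-29.89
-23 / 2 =-11.50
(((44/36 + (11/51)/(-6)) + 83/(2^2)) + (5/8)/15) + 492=69901/136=513.98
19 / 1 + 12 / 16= 79 / 4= 19.75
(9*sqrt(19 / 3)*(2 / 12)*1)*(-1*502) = -251*sqrt(57) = -1895.01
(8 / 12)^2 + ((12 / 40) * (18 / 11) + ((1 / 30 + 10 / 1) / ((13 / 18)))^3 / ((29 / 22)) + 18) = 1618622152931 / 788448375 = 2052.92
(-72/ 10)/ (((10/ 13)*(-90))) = 13/ 125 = 0.10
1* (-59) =-59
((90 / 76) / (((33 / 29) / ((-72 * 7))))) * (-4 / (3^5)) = 16240 / 1881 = 8.63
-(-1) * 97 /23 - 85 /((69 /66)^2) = -38909 /529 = -73.55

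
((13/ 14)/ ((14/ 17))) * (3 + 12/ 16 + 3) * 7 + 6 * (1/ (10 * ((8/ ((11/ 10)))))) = 74703/ 1400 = 53.36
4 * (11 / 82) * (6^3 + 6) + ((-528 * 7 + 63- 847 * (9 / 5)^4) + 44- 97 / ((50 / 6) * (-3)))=-316660047 / 25625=-12357.47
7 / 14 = 1 / 2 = 0.50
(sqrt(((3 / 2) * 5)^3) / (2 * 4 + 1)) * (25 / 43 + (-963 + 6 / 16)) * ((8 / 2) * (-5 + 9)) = -35128.87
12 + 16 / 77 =940 / 77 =12.21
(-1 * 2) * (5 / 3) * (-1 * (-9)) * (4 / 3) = -40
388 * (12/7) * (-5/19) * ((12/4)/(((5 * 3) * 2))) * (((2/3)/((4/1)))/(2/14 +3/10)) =-3880/589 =-6.59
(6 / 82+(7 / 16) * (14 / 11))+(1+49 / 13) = 253245 / 46904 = 5.40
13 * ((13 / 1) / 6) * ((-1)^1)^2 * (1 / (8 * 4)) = 169 / 192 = 0.88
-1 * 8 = -8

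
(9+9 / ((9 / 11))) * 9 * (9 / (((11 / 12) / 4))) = 77760 / 11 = 7069.09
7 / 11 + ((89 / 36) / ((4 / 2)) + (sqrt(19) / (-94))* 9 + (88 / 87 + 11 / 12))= 87293 / 22968-9* sqrt(19) / 94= 3.38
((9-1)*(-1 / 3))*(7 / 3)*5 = -280 / 9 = -31.11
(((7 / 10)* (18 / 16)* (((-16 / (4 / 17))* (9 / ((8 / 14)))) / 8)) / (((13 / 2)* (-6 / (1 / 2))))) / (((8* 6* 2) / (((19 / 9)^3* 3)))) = 5713547 / 14376960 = 0.40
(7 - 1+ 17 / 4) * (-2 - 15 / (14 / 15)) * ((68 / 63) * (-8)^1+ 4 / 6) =2603623 / 1764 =1475.98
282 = 282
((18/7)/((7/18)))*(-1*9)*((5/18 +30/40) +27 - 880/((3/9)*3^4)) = 13311/49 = 271.65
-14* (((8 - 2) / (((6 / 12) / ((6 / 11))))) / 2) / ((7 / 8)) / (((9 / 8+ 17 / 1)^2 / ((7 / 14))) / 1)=-18432 / 231275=-0.08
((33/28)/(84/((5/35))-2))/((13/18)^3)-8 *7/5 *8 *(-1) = 2018829341/22530235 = 89.61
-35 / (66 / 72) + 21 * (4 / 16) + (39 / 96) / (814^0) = -11449 / 352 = -32.53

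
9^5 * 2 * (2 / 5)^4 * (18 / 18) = 1889568 / 625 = 3023.31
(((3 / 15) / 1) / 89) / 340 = 1 / 151300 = 0.00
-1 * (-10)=10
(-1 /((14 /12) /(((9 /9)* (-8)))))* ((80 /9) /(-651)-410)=-38436320 /13671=-2811.52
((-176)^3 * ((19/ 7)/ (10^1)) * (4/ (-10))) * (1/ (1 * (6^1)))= 98651.18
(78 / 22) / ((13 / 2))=6 / 11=0.55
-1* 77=-77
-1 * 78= -78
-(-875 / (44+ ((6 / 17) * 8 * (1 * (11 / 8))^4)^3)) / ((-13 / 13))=-72123154432000 / 88364330508619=-0.82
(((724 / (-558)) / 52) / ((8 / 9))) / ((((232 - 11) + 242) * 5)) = -181 / 14927120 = -0.00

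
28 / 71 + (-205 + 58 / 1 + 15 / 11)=-113434 / 781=-145.24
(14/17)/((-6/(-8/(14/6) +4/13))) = 284/663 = 0.43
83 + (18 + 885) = 986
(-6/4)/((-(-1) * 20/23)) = -69/40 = -1.72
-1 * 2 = -2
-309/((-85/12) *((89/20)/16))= 237312/1513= 156.85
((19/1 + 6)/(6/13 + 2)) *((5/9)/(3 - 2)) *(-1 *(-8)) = 1625/36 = 45.14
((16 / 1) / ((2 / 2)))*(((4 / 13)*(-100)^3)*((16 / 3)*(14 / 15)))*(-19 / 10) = 5447680000 / 117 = 46561367.52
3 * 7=21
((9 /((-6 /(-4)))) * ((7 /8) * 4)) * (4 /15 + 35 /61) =5383 /305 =17.65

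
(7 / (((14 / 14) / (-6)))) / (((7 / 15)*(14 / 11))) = -495 / 7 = -70.71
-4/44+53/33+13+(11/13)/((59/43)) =383002/25311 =15.13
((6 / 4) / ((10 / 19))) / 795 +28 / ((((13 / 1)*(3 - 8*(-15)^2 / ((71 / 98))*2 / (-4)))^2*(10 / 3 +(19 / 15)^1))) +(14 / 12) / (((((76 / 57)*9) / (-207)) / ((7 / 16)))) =-8.80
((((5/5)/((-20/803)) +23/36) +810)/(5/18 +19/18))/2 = 4334/15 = 288.93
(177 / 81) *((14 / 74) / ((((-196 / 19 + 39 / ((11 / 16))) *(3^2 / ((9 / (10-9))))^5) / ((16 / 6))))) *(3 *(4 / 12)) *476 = 82173784 / 7267725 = 11.31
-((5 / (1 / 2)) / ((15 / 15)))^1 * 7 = -70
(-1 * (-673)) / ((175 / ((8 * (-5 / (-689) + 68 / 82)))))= 127229304 / 4943575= 25.74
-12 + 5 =-7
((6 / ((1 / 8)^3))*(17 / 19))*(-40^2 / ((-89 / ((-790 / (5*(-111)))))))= 4400742400 / 62567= 70336.48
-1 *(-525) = 525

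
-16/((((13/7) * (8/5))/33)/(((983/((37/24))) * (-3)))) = 163492560/481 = 339901.37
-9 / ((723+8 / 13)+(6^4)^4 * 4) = -117 / 146697715197119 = -0.00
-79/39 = -2.03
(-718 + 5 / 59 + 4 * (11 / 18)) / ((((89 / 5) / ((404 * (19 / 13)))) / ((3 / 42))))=-7290568850 / 4300569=-1695.26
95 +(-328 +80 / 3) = -619 / 3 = -206.33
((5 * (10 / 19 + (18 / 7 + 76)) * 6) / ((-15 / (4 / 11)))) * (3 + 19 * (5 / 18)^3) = -209042920 / 1066527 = -196.00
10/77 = 0.13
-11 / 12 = -0.92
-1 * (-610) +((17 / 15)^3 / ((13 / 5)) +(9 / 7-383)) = 14056841 / 61425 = 228.85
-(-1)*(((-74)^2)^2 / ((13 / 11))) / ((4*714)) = 41231542 / 4641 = 8884.19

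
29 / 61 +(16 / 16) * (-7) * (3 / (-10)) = 1571 / 610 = 2.58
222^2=49284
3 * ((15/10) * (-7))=-63/2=-31.50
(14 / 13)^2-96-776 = -147172 / 169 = -870.84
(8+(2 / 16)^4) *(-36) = -288.01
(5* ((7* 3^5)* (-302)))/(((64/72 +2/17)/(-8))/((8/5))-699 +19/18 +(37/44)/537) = 3537287392320/961297679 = 3679.70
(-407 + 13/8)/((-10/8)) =3243/10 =324.30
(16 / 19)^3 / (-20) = -1024 / 34295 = -0.03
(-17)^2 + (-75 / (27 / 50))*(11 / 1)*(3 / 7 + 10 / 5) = -215543 / 63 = -3421.32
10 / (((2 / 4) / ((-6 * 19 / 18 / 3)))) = -380 / 9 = -42.22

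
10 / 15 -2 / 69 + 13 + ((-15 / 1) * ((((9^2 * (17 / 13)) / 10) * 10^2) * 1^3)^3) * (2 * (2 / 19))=-10809414241339837 / 2880267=-3752920906.76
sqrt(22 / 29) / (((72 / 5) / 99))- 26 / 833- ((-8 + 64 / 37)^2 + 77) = -132680015 / 1140377 + 55*sqrt(638) / 232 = -110.36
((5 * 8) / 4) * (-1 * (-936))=9360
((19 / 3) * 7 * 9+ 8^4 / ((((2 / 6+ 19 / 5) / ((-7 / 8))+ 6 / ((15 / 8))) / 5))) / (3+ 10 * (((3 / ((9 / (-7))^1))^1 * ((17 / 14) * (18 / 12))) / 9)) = 234738 / 31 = 7572.19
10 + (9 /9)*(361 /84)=1201 /84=14.30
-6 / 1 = -6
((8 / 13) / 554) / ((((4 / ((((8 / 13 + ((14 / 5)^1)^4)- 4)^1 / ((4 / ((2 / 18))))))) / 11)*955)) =1297747 / 251473584375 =0.00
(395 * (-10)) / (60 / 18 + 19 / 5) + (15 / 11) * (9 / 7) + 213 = -2792898 / 8239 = -338.99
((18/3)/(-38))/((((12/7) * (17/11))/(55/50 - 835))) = 642103/12920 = 49.70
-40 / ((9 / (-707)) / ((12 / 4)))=9426.67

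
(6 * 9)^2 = 2916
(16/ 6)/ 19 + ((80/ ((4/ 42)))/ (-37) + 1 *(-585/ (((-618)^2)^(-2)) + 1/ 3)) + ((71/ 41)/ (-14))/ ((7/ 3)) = -241032177302350058865/ 2824654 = -85331575938982.28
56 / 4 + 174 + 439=627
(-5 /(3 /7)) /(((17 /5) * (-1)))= 175 /51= 3.43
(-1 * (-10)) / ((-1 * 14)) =-5 / 7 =-0.71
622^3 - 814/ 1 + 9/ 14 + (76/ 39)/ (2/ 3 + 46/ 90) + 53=2321223947363/ 9646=240641089.30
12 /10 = 6 /5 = 1.20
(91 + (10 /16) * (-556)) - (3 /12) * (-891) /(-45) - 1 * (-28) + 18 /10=-4633 /20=-231.65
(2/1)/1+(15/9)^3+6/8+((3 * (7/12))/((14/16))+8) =1877/108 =17.38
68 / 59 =1.15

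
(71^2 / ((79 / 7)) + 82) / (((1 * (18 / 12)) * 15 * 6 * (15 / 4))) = 33412 / 31995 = 1.04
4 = 4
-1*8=-8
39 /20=1.95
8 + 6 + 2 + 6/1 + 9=31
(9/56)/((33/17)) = 51/616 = 0.08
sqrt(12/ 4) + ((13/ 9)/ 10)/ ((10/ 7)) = 91/ 900 + sqrt(3) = 1.83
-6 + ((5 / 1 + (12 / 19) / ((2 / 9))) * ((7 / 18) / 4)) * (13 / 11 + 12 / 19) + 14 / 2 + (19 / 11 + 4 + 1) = 2604617 / 285912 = 9.11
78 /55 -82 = -4432 /55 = -80.58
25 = 25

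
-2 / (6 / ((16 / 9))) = -16 / 27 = -0.59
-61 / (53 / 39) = -2379 / 53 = -44.89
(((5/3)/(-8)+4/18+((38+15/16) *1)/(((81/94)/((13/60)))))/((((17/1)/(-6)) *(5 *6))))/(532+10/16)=-381193/1760219100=-0.00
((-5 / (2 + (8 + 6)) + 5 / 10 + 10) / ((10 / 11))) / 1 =1793 / 160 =11.21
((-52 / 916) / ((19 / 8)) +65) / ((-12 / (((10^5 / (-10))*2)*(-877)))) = -413229245000 / 4351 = -94973395.77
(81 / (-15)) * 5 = -27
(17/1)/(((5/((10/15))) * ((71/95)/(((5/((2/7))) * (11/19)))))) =30.73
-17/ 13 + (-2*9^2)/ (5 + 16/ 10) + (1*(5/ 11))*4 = -3437/ 143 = -24.03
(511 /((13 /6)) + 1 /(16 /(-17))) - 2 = 48419 /208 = 232.78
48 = 48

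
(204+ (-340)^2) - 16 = 115788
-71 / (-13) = 71 / 13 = 5.46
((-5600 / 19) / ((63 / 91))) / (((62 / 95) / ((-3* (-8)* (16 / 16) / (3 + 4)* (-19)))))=3952000 / 93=42494.62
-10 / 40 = -1 / 4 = -0.25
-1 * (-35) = 35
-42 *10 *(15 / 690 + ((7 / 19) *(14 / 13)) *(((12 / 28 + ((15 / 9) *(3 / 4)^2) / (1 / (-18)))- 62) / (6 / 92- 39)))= -1169675920 / 3391557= -344.88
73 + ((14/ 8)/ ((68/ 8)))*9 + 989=36171/ 34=1063.85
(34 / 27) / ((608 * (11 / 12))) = 0.00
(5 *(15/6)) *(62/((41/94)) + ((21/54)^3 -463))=-1917647425/478224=-4009.94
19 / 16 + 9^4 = 104995 / 16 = 6562.19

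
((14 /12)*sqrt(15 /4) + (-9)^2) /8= 7*sqrt(15) /96 + 81 /8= 10.41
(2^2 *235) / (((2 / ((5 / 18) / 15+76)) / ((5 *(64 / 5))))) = 61739200 / 27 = 2286637.04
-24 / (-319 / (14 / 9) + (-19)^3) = 336 / 98897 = 0.00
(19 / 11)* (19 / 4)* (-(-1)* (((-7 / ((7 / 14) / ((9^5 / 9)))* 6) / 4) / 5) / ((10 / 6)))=-149216823 / 1100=-135651.66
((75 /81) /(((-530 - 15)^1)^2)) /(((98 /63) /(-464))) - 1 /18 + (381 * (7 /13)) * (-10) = -39926249287 /19461078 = -2051.59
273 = 273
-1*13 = -13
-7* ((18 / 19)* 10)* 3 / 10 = -378 / 19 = -19.89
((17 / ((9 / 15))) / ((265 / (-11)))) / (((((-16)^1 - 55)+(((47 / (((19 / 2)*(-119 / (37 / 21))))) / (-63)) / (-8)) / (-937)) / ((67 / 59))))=46822558751892 / 2489122197392095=0.02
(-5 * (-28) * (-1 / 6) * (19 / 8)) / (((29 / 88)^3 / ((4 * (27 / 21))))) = -194219520 / 24389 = -7963.41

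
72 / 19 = 3.79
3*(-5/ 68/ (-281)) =15/ 19108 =0.00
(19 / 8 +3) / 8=43 / 64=0.67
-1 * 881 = -881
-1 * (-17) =17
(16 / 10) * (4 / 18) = 16 / 45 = 0.36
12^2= 144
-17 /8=-2.12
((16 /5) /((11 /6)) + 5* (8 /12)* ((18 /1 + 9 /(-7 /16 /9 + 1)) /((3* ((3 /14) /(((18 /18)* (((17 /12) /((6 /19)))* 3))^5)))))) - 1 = 1414456633516957103 /22499389440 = 62866445.21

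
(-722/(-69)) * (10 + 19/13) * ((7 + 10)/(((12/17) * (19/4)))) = 1636318/2691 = 608.07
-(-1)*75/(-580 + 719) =75/139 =0.54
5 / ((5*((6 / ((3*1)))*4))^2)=1 / 320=0.00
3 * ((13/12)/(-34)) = -13/136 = -0.10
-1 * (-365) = 365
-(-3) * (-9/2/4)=-27/8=-3.38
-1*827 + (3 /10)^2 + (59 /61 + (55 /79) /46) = -9154334317 /11083700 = -825.93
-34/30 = -17/15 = -1.13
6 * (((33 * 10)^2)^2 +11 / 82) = 2917365660033 / 41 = 71155260000.80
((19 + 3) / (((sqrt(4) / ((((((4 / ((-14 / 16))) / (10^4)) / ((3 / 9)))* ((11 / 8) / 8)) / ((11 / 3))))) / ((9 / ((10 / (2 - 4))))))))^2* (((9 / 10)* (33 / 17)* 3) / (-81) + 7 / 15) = 0.00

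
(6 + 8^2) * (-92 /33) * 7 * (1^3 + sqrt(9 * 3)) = -45080 * sqrt(3) /11 - 45080 /33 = -8464.32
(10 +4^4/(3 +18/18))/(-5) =-74/5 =-14.80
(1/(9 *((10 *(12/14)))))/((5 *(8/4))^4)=7/5400000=0.00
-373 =-373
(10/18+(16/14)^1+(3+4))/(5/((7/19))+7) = 137/324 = 0.42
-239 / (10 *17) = -239 / 170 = -1.41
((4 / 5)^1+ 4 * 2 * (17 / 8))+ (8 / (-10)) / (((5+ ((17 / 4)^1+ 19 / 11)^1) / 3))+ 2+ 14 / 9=21.14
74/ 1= 74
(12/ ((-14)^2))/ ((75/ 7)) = 1/ 175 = 0.01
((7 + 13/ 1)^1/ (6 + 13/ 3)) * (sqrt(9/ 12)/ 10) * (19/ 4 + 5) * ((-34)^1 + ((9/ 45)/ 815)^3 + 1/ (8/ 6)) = -1052980532296407 * sqrt(3)/ 33563289250000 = -54.34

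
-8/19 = -0.42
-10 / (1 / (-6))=60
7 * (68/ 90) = 238/ 45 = 5.29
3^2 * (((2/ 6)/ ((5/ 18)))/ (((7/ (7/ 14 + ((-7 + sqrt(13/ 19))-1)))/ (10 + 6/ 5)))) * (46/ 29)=-29808/ 145 + 19872 * sqrt(247)/ 13775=-182.90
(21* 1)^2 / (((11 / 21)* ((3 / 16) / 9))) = 444528 / 11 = 40411.64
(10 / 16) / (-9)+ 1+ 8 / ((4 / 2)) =355 / 72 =4.93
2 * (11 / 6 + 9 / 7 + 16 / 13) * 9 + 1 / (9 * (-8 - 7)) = 961784 / 12285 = 78.29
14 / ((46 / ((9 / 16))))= 63 / 368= 0.17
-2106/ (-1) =2106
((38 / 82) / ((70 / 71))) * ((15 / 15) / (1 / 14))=1349 / 205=6.58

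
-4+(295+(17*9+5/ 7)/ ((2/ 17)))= 11183/ 7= 1597.57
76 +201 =277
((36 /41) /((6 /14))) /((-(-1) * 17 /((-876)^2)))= 64459584 /697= 92481.47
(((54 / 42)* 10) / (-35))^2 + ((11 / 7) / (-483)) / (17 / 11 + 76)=19063739 / 141315657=0.13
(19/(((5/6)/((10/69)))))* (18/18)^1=76/23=3.30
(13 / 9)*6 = 26 / 3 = 8.67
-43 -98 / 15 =-49.53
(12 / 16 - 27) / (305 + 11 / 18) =-945 / 11002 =-0.09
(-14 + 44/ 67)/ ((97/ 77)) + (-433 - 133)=-3747272/ 6499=-576.59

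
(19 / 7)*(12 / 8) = 57 / 14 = 4.07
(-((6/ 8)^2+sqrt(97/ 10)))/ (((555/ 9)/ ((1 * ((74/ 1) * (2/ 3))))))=-2 * sqrt(970)/ 25 - 9/ 20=-2.94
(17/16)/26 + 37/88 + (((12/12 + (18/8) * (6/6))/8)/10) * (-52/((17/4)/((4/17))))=2277051/6612320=0.34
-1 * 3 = -3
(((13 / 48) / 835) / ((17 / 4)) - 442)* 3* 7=-527031869 / 56780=-9282.00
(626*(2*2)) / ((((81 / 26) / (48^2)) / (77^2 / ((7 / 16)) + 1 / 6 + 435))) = 699356542976 / 27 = 25902094184.30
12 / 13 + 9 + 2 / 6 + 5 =595 / 39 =15.26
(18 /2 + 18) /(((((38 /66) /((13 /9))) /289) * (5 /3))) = 1115829 /95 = 11745.57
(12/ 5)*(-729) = -8748/ 5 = -1749.60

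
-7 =-7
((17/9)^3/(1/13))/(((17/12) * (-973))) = -15028/236439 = -0.06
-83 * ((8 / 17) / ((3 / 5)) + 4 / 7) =-40172 / 357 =-112.53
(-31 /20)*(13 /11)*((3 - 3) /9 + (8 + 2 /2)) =-3627 /220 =-16.49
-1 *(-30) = 30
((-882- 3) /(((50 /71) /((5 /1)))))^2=157929489 /4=39482372.25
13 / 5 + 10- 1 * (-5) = 17.60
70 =70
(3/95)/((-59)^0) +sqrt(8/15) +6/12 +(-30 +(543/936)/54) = -47148781/1600560 +2 *sqrt(30)/15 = -28.73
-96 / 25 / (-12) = 8 / 25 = 0.32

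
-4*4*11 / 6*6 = -176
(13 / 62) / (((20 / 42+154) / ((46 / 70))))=0.00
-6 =-6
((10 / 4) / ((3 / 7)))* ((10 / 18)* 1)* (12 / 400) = 7 / 72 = 0.10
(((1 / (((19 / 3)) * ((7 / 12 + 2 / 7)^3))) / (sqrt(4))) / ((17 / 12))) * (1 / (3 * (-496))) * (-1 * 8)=1778112 / 3895227221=0.00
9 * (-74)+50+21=-595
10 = 10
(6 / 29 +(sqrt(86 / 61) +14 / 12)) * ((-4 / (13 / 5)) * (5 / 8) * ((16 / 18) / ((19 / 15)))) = -59750 / 64467-500 * sqrt(5246) / 45201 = -1.73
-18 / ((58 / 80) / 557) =-401040 / 29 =-13828.97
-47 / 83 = -0.57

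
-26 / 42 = -13 / 21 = -0.62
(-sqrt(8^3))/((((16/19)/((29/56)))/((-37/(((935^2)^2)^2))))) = 0.00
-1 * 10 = -10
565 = 565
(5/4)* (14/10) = 7/4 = 1.75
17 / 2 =8.50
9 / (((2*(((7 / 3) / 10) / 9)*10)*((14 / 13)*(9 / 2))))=351 / 98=3.58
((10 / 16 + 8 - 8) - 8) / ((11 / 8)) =-59 / 11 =-5.36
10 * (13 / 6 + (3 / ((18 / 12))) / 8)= 145 / 6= 24.17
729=729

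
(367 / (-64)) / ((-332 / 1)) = 0.02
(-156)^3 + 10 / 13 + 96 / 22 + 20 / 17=-9229071958 / 2431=-3796409.69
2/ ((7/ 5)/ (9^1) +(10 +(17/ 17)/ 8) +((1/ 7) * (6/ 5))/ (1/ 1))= 5040/ 26339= 0.19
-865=-865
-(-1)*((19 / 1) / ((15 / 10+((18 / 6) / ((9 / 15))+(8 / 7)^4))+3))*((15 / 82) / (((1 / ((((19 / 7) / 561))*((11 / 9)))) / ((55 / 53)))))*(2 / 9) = 68102650 / 161014404231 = 0.00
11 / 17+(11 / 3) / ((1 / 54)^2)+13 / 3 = 545546 / 51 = 10696.98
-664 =-664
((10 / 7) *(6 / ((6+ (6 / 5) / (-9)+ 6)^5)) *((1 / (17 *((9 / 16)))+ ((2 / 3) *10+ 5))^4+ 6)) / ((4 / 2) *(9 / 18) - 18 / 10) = -822205885538046875 / 940234638147696864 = -0.87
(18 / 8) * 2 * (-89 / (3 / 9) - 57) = -1458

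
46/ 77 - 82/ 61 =-3508/ 4697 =-0.75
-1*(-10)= 10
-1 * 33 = -33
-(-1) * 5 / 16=5 / 16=0.31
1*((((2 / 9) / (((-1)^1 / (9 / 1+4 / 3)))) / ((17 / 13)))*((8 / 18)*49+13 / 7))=-1200134 / 28917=-41.50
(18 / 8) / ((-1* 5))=-9 / 20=-0.45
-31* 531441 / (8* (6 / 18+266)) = -49424013 / 6392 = -7732.17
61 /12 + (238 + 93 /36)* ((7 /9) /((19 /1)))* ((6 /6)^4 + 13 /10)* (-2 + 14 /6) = 12.63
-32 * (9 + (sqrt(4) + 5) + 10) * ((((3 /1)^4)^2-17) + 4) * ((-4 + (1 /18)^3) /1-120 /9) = 68839438304 /729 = 94429956.52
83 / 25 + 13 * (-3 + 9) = 2033 / 25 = 81.32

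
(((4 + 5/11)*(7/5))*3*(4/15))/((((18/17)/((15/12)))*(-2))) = -5831/1980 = -2.94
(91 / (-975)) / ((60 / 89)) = -623 / 4500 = -0.14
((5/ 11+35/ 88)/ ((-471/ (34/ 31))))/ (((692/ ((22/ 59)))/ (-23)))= 9775/ 397419752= 0.00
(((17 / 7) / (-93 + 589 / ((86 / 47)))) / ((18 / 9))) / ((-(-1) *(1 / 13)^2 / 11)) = 1358929 / 137795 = 9.86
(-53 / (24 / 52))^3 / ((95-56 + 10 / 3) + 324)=-327082769 / 79128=-4133.59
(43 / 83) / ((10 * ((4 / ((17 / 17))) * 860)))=1 / 66400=0.00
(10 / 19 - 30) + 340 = 5900 / 19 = 310.53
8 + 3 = 11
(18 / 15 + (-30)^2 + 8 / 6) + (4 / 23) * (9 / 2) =311644 / 345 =903.32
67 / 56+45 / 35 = 139 / 56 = 2.48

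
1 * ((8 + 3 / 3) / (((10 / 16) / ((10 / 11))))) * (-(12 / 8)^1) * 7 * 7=-10584 / 11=-962.18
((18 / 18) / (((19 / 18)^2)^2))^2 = 11019960576 / 16983563041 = 0.65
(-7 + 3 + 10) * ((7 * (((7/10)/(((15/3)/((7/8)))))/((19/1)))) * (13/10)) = 13377/38000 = 0.35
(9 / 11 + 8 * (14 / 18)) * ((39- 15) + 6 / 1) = 6970 / 33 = 211.21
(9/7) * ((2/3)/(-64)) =-3/224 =-0.01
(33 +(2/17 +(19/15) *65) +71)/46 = 4.05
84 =84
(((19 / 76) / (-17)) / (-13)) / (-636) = -1 / 562224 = -0.00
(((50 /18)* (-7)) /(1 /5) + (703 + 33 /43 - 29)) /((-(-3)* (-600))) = -0.32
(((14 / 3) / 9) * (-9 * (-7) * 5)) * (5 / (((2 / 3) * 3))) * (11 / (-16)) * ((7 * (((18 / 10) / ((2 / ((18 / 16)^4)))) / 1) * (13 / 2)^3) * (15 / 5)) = -2447368768845 / 1048576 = -2333992.74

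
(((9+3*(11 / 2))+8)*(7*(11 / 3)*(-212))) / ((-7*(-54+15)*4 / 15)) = -195305 / 78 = -2503.91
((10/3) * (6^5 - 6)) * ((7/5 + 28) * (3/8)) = 285547.50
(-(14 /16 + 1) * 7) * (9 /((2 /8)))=-945 /2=-472.50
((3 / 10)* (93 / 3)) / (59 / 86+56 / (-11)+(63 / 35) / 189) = -2.12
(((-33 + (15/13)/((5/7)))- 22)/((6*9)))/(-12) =347/4212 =0.08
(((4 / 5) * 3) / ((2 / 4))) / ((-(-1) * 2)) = 12 / 5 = 2.40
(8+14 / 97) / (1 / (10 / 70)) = 1.16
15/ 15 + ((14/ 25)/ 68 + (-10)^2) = 85857/ 850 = 101.01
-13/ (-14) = 13/ 14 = 0.93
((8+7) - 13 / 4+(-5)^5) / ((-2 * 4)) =389.16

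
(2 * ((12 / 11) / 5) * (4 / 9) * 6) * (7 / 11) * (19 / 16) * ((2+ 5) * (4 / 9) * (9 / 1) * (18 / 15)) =89376 / 3025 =29.55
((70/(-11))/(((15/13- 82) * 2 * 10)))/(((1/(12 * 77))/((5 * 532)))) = 10166520/1051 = 9673.19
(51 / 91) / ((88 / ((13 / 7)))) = 51 / 4312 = 0.01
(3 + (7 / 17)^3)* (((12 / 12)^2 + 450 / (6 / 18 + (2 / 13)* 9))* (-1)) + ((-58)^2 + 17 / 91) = 76594076057 / 29954561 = 2557.01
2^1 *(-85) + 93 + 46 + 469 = 438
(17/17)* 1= 1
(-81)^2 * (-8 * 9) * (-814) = 384527088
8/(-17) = -8/17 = -0.47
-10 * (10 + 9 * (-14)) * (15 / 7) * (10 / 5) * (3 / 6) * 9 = 22371.43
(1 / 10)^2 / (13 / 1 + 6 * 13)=1 / 9100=0.00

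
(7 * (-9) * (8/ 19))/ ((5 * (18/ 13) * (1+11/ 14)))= -5096/ 2375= -2.15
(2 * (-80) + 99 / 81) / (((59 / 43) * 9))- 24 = -176143 / 4779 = -36.86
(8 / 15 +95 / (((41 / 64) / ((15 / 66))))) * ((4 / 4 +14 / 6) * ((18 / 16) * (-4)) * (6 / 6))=-513.54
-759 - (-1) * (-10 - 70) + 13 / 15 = -12572 / 15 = -838.13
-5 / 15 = -1 / 3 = -0.33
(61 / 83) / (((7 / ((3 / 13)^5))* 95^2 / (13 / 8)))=14823 / 1198082540200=0.00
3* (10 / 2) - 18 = -3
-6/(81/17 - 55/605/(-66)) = -74052/58823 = -1.26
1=1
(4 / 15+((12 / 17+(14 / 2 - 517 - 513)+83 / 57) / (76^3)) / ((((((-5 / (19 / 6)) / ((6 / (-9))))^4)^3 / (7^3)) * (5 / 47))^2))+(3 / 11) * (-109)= -15715754341300744751052684034739478509968132499 / 533449346615379786888903629779815673828125000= -29.46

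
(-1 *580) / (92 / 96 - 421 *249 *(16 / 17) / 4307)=1019208480 / 38570299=26.42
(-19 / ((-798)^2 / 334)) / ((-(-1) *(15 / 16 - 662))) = 1336 / 88624683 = 0.00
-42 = -42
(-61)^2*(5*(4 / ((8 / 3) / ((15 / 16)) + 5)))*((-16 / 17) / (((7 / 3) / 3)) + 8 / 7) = -637.78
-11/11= -1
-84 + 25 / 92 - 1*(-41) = -3931 / 92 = -42.73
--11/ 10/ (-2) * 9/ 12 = -33/ 80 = -0.41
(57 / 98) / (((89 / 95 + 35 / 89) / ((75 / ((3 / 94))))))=566273625 / 551054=1027.62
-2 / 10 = -1 / 5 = -0.20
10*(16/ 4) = 40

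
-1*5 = -5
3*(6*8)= 144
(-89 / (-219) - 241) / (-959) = 52690 / 210021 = 0.25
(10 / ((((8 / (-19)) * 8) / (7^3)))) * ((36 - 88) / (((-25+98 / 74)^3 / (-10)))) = 107284320325 / 2688885504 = 39.90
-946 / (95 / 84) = -79464 / 95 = -836.46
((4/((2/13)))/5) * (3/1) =78/5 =15.60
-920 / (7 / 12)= -11040 / 7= -1577.14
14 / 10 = 7 / 5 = 1.40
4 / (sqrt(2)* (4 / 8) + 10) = 80 / 199 - 4* sqrt(2) / 199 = 0.37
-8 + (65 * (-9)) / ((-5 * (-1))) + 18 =-107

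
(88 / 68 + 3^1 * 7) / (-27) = -379 / 459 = -0.83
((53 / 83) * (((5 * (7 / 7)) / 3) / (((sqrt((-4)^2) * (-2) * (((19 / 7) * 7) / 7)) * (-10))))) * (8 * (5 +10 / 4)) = 1855 / 6308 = 0.29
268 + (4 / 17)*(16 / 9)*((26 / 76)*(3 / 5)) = 1298876 / 4845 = 268.09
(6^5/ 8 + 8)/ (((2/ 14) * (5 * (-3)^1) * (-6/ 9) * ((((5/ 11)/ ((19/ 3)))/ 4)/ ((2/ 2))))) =573496/ 15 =38233.07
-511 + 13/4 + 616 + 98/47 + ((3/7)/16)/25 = 14520241/131600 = 110.34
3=3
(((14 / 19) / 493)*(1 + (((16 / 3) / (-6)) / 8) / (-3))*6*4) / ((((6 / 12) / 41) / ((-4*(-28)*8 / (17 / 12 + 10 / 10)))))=921632768 / 814929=1130.94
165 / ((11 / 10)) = 150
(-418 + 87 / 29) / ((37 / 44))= -18260 / 37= -493.51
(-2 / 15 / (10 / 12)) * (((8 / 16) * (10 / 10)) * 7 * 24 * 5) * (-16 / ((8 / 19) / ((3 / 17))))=38304 / 85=450.64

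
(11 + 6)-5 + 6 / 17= 210 / 17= 12.35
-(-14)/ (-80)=-7/ 40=-0.18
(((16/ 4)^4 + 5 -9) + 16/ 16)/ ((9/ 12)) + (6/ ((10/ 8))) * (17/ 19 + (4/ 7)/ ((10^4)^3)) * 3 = 21833875000000513/ 62343750000000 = 350.22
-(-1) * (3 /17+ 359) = 6106 /17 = 359.18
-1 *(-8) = 8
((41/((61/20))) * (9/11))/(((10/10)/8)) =59040/671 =87.99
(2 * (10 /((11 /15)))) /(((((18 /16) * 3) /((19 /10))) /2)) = 3040 /99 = 30.71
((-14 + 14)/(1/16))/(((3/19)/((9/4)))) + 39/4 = 9.75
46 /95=0.48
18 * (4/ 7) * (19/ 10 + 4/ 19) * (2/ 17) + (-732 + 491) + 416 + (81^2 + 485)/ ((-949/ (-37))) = 373239501/ 825265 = 452.27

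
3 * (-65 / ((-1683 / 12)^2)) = -1040 / 104907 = -0.01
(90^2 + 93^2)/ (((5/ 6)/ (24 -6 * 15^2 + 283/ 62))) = -4116686463/ 155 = -26559267.50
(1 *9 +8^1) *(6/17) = 6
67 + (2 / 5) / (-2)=334 / 5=66.80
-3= -3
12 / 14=6 / 7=0.86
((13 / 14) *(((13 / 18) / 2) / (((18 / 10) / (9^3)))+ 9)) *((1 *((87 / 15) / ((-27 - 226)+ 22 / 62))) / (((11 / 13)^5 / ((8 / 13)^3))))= -9812311704 / 5518412515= -1.78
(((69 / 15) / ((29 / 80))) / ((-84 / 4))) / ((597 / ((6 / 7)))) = -0.00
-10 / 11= -0.91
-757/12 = -63.08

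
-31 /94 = -0.33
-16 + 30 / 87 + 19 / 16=-6713 / 464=-14.47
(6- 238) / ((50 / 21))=-2436 / 25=-97.44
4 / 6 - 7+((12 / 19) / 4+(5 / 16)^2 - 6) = -12.08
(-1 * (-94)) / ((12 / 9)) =141 / 2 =70.50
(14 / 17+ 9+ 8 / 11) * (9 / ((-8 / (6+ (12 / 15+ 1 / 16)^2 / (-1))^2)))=-20093507273997 / 61276160000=-327.92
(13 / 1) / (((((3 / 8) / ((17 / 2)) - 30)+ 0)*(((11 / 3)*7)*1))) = -884 / 52283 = -0.02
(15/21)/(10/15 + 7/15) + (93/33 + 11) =18913/1309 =14.45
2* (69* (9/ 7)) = 1242/ 7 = 177.43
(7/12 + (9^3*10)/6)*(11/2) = 160457/24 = 6685.71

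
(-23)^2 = 529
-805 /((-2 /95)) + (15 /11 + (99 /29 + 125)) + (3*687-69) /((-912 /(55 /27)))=6277961732 /163647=38362.83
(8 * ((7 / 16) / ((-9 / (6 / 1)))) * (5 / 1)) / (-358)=35 / 1074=0.03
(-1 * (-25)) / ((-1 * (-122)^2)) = -25 / 14884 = -0.00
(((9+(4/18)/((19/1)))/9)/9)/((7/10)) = 15410/96957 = 0.16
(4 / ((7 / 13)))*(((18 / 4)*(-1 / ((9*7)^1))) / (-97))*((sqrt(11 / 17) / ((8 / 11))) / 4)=143*sqrt(187) / 1292816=0.00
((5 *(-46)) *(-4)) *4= 3680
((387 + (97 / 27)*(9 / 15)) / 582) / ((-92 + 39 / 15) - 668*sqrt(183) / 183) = -79583284 / 7394149077 + 29245040*sqrt(183) / 66547341693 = -0.00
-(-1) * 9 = 9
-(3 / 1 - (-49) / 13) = -88 / 13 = -6.77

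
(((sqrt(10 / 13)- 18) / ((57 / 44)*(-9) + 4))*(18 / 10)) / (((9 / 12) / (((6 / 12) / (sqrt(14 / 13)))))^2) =1.66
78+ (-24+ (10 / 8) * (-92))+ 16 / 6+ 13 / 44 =-7661 / 132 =-58.04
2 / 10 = 1 / 5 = 0.20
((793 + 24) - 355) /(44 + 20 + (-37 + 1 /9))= 2079 /122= 17.04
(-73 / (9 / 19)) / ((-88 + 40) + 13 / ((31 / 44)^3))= 41320117 / 2903184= 14.23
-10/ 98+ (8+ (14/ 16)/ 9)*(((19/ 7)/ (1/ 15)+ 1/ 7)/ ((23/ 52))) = 7585544/ 10143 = 747.86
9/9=1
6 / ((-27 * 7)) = -2 / 63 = -0.03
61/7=8.71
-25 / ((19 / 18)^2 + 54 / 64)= -12.77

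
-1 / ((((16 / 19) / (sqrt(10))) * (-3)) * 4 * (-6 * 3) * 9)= -19 * sqrt(10) / 31104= -0.00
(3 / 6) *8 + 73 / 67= 341 / 67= 5.09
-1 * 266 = -266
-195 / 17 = -11.47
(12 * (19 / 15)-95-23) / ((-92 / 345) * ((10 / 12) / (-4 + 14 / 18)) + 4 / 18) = -67077 / 190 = -353.04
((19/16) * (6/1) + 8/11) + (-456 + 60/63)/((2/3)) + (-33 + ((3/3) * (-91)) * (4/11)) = -456339/616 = -740.81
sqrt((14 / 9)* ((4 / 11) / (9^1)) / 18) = 0.06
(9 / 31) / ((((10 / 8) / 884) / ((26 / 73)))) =827424 / 11315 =73.13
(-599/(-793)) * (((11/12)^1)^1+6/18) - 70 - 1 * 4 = -231733/3172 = -73.06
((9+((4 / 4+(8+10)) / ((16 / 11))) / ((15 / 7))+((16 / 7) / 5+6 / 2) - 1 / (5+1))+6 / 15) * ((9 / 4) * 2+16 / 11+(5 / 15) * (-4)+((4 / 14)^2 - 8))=-336534943 / 5433120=-61.94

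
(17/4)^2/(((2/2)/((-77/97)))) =-22253/1552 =-14.34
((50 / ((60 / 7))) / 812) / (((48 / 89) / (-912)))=-8455 / 696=-12.15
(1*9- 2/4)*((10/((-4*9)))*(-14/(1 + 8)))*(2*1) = 595/81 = 7.35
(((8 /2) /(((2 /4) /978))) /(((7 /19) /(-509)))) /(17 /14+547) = -151331808 /7675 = -19717.50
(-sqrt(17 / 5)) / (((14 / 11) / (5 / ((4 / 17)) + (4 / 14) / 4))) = -6567*sqrt(85) / 1960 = -30.89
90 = 90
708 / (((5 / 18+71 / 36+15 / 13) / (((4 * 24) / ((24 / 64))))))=53248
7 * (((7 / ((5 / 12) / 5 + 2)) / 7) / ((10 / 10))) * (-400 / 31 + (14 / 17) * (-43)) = -2138808 / 13175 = -162.34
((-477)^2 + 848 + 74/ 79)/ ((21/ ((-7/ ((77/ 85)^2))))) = -130352416825/ 1405173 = -92766.10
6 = 6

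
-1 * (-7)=7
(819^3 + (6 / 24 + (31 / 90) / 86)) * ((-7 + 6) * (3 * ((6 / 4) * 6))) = -6377991339939 / 430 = -14832537999.86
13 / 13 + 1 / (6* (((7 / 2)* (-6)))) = 125 / 126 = 0.99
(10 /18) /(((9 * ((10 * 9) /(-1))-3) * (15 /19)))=-19 /21951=-0.00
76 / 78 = 38 / 39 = 0.97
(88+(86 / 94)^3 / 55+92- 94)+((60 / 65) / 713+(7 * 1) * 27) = 14556128201938 / 52928446285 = 275.02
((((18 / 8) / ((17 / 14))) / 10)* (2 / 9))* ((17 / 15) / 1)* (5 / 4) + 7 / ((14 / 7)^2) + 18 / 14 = 2599 / 840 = 3.09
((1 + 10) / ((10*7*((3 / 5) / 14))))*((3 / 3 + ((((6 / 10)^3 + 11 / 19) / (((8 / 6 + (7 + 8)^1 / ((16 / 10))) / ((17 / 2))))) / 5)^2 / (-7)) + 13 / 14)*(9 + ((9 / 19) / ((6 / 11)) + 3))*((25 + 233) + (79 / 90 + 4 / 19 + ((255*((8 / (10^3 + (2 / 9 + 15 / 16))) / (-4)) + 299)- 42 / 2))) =6619389185532956574397775713 / 135726477409112515625000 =48770.07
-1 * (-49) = 49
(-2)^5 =-32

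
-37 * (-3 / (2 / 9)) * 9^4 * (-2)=-6554439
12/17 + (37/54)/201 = 130877/184518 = 0.71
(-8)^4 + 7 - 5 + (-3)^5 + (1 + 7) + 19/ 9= 34786/ 9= 3865.11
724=724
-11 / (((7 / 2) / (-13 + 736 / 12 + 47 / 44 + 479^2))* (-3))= 30292733 / 126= 240418.52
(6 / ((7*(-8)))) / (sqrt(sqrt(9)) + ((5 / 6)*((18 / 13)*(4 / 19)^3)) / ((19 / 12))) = 4879218240 / 20091245419903 - 2870222153929*sqrt(3) / 80364981679612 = -0.06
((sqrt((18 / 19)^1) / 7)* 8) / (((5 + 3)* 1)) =3* sqrt(38) / 133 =0.14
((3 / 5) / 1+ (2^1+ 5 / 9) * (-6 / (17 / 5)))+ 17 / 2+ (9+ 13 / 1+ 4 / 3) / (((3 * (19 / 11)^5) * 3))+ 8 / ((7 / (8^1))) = 1105976899357 / 79557060870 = 13.90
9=9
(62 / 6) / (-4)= -31 / 12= -2.58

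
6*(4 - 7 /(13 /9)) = -66 /13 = -5.08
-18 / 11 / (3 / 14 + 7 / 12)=-1512 / 737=-2.05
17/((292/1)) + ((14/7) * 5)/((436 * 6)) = 1481/23871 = 0.06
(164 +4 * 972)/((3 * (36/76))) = 76988/27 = 2851.41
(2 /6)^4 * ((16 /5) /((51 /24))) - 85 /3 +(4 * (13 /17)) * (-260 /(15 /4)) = -1655107 /6885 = -240.39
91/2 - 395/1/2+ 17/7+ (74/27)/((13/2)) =-366461/2457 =-149.15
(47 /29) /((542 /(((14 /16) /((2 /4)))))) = 329 /62872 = 0.01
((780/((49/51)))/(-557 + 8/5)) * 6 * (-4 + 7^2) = -53703000/136073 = -394.66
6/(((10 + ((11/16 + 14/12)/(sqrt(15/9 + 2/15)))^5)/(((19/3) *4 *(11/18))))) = 64747946539112913174528/5198784081156421608445 - 2919668716574148132864 *sqrt(5)/1039756816231284321689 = 6.18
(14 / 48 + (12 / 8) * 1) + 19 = 499 / 24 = 20.79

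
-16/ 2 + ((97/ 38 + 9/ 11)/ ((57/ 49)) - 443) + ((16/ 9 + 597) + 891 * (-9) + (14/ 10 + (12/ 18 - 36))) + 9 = -7893.26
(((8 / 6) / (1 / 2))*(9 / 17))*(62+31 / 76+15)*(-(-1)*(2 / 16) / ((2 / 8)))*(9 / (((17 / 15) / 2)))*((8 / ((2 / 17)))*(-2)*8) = -304974720 / 323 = -944194.18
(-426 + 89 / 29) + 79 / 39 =-476044 / 1131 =-420.91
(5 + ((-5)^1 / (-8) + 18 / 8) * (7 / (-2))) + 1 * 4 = -17 / 16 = -1.06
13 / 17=0.76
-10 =-10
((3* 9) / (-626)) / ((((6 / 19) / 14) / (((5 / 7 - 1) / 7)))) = 171 / 2191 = 0.08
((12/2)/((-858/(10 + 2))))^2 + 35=715859/20449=35.01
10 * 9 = 90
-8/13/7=-8/91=-0.09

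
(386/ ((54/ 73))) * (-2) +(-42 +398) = -687.63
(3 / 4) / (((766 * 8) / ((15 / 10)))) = 9 / 49024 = 0.00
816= 816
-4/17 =-0.24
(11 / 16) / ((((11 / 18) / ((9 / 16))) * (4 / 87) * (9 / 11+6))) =25839 / 12800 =2.02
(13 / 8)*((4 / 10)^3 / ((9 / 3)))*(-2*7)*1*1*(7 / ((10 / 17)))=-10829 / 1875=-5.78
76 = 76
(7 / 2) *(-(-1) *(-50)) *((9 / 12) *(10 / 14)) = -375 / 4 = -93.75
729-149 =580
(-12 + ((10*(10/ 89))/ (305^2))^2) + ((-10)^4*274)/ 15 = 60096804570791852/ 329018719683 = 182654.67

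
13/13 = 1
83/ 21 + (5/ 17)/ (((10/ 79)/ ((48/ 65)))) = 131531/ 23205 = 5.67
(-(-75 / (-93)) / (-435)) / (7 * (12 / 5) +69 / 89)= 2225 / 21093237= 0.00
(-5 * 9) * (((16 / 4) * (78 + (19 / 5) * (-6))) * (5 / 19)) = -49680 / 19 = -2614.74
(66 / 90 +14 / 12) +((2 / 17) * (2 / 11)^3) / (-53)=22785229 / 11992310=1.90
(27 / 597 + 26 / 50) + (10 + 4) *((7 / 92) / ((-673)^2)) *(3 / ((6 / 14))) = 58588978433 / 103652801650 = 0.57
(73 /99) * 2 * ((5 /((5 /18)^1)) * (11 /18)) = 146 /9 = 16.22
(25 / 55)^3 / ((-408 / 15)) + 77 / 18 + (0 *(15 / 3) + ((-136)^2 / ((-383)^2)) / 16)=1023350821763 / 238977504216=4.28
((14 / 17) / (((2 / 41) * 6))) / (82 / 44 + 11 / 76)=1.40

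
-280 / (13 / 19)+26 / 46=-122191 / 299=-408.67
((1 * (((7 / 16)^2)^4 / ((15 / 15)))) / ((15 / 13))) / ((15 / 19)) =1423905847 / 966367641600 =0.00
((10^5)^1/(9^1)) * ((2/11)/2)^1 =100000/99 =1010.10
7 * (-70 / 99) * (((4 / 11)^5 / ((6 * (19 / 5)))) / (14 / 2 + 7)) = -89600 / 908810793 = -0.00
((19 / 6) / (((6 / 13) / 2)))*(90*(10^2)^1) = 123500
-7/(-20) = 7/20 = 0.35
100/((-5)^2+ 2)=100/27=3.70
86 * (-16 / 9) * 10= -13760 / 9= -1528.89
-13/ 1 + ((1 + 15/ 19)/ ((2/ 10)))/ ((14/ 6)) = -1219/ 133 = -9.17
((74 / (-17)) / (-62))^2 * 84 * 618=71067528 / 277729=255.89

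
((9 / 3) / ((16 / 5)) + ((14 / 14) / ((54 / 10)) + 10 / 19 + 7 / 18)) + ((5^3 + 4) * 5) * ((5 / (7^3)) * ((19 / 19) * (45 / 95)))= 18276161 / 2815344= 6.49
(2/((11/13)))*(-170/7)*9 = -39780/77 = -516.62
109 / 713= 0.15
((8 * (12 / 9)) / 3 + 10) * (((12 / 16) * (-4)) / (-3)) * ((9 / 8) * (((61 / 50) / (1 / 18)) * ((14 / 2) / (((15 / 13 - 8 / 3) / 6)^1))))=-27427491 / 2950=-9297.45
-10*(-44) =440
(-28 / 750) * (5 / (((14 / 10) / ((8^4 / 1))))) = -8192 / 15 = -546.13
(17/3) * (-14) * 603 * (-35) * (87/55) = 29133342/11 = 2648485.64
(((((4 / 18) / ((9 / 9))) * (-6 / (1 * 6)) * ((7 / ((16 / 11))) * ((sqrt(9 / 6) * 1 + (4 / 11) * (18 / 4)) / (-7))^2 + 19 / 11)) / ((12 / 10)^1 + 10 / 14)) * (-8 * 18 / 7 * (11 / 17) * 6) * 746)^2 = 2089337813481600 * sqrt(6) / 63568729 + 2052269340102000 / 9081247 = 306498135.65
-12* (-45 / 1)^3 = 1093500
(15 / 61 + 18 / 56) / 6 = 323 / 3416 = 0.09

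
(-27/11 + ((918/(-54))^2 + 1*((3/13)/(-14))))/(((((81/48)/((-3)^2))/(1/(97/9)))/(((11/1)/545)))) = 13767144/4810715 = 2.86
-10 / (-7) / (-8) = -5 / 28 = -0.18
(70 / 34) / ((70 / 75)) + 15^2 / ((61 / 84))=647175 / 2074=312.04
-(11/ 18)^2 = -121/ 324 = -0.37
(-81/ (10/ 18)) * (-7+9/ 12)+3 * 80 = 4605/ 4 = 1151.25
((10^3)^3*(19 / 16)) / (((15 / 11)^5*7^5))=61199380000 / 4084101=14984.79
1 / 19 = 0.05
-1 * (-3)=3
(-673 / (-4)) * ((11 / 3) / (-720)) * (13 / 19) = -96239 / 164160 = -0.59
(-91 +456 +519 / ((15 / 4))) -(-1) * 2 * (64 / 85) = 42917 / 85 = 504.91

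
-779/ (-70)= 779/ 70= 11.13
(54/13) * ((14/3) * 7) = 135.69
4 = 4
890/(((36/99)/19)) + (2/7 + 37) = 651557/14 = 46539.79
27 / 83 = 0.33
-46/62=-23/31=-0.74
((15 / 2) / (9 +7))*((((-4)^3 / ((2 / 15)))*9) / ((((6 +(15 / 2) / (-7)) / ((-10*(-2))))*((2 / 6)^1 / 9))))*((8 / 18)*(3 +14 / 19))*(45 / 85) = -1449252000 / 7429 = -195080.36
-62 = -62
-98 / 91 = -14 / 13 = -1.08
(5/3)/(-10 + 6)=-5/12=-0.42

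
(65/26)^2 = 25/4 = 6.25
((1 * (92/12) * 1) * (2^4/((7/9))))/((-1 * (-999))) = 368/2331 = 0.16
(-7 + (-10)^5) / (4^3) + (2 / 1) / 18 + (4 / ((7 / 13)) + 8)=-6237785 / 4032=-1547.07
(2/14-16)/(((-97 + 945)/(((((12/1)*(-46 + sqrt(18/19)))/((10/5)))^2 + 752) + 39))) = -23199333/16112 + 68931*sqrt(38)/7049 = -1379.60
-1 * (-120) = 120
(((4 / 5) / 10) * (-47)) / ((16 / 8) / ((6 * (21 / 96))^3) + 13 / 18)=-1741068 / 744025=-2.34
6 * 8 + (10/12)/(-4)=1147/24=47.79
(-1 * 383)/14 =-383/14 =-27.36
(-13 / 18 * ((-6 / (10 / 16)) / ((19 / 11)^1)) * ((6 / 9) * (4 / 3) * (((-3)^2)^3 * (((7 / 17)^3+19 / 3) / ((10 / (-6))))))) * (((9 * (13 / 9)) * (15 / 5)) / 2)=-454753398528 / 2333675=-194865.78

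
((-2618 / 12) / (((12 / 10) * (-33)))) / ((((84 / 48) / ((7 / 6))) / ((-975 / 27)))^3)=-76867.36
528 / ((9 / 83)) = 14608 / 3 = 4869.33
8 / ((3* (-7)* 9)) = -8 / 189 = -0.04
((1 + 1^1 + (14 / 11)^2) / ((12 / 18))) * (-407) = -24309 / 11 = -2209.91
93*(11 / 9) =341 / 3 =113.67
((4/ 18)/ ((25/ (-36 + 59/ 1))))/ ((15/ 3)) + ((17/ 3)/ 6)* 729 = 688.54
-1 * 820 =-820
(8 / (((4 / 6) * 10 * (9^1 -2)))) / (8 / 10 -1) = -6 / 7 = -0.86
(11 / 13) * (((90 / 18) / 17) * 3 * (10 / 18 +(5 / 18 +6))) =2255 / 442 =5.10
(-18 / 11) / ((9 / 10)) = -20 / 11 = -1.82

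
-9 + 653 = 644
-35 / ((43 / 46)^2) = -74060 / 1849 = -40.05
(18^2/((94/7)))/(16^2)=567/6016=0.09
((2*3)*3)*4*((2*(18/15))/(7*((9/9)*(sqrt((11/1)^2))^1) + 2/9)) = 7776/3475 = 2.24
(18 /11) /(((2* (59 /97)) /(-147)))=-128331 /649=-197.74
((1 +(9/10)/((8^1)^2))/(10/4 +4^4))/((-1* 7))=-59/105280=-0.00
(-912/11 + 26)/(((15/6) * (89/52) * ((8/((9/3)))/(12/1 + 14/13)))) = -63852/979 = -65.22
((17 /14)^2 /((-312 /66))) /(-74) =3179 /754208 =0.00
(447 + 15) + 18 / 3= 468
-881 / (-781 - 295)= 881 / 1076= 0.82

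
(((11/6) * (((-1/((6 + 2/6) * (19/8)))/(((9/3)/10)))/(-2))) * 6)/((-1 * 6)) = -220/1083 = -0.20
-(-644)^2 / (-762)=207368 / 381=544.27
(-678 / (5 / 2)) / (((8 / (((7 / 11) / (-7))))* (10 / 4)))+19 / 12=9293 / 3300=2.82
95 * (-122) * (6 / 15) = -4636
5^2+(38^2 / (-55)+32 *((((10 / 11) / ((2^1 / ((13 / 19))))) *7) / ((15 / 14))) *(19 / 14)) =14353 / 165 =86.99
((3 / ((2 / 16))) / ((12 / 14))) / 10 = 2.80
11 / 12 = 0.92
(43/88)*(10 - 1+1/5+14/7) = 301/55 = 5.47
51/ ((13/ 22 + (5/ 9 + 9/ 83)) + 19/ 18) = 419067/ 18985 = 22.07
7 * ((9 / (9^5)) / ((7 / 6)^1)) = 2 / 2187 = 0.00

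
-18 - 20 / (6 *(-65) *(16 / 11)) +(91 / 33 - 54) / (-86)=-854411 / 49192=-17.37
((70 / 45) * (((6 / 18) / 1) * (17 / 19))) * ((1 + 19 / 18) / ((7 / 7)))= 4403 / 4617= 0.95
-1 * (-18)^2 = -324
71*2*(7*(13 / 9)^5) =369065242 / 59049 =6250.15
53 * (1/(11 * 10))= 53/110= 0.48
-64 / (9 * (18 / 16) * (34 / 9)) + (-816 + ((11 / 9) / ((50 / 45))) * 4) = -622154 / 765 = -813.27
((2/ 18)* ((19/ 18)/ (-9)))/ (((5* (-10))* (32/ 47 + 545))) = 893/ 1869666300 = 0.00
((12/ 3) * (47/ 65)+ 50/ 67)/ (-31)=-15846/ 135005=-0.12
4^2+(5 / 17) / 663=180341 / 11271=16.00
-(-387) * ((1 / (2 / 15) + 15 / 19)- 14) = -83979 / 38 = -2209.97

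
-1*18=-18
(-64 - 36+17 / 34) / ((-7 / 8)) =796 / 7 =113.71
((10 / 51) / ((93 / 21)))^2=4900 / 2499561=0.00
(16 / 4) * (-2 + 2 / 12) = -22 / 3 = -7.33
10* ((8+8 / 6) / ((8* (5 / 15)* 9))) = 35 / 9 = 3.89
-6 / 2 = -3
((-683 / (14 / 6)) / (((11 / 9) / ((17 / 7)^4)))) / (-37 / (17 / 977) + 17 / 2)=1939524662 / 493066959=3.93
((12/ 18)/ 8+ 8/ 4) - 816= -9767/ 12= -813.92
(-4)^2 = 16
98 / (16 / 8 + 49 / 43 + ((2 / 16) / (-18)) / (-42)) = 25486272 / 816523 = 31.21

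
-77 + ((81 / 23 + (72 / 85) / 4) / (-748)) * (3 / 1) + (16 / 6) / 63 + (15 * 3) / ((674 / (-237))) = -8643103883171 / 93140821620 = -92.80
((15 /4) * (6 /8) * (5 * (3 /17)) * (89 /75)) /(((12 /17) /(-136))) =-4539 /8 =-567.38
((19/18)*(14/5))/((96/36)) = 133/120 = 1.11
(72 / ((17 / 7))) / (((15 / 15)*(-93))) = -168 / 527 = -0.32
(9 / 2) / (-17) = -9 / 34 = -0.26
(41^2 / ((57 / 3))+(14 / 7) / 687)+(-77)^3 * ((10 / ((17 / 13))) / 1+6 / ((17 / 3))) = -881930903807 / 221901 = -3974434.11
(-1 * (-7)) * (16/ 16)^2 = 7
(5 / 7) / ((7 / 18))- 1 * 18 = -792 / 49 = -16.16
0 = 0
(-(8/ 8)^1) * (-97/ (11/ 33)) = 291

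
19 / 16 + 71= 72.19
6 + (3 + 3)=12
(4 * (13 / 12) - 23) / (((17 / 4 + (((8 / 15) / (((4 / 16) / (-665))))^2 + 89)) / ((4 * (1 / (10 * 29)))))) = -1344 / 10506337645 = -0.00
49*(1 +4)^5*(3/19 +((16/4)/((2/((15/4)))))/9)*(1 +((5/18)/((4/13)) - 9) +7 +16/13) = 18358615625/106704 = 172051.80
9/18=1/2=0.50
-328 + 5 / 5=-327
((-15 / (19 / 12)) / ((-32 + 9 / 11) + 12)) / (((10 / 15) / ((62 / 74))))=92070 / 148333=0.62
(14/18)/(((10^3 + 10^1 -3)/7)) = 0.01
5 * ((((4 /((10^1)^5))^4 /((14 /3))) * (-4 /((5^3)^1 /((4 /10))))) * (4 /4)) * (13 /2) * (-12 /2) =117 /85449218750000000000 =0.00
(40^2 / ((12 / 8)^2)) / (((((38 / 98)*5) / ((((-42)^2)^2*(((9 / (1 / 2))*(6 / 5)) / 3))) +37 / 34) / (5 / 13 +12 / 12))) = 1194413307494400 / 1320112239407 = 904.78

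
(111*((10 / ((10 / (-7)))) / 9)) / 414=-259 / 1242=-0.21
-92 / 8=-23 / 2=-11.50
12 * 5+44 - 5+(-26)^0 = 100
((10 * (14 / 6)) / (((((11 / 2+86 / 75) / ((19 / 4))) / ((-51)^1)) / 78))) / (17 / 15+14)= -992013750 / 226319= -4383.25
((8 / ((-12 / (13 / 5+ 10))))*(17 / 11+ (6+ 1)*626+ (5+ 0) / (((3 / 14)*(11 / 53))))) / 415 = -2077138 / 22825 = -91.00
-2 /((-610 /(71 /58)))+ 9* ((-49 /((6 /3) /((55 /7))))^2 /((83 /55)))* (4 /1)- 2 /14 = 883992.33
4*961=3844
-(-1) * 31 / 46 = 31 / 46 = 0.67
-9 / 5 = -1.80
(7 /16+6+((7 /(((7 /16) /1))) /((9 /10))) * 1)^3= 42399022303 /2985984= 14199.35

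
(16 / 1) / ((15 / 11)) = 176 / 15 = 11.73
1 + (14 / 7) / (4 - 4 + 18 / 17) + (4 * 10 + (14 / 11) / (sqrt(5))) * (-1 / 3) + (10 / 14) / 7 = -4561 / 441 - 14 * sqrt(5) / 165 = -10.53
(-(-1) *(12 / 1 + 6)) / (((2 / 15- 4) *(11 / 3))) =-405 / 319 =-1.27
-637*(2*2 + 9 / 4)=-15925 / 4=-3981.25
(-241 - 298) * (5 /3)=-2695 /3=-898.33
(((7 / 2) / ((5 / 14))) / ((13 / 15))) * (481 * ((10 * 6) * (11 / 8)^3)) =108589635 / 128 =848356.52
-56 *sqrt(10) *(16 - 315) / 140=598 *sqrt(10) / 5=378.21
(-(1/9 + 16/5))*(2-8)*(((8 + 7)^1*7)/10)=1043/5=208.60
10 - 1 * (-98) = 108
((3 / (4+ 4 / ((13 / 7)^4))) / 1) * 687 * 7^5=989330962347 / 123848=7988267.57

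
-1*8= -8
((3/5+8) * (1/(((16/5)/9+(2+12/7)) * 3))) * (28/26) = 6321/8333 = 0.76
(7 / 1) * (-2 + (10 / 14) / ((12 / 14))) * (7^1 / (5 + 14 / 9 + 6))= -1029 / 226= -4.55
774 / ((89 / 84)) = 65016 / 89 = 730.52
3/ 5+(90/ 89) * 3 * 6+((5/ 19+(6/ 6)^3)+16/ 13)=2340769/ 109915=21.30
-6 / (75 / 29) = -58 / 25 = -2.32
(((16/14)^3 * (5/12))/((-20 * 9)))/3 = -0.00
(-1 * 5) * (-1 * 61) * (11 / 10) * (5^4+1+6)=212036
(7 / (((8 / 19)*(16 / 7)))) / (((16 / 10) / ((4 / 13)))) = 4655 / 3328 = 1.40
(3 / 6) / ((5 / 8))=4 / 5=0.80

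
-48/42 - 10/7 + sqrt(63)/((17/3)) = -18/7 + 9* sqrt(7)/17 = -1.17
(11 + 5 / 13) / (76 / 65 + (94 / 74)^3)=37483220 / 10598123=3.54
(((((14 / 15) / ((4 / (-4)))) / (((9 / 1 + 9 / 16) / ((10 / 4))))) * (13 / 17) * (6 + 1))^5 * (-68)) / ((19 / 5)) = 2199515721932881264640 / 32330521812475836801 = 68.03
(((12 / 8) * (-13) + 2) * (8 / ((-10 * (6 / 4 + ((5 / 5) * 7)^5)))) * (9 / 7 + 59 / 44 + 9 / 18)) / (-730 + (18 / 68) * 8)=-0.00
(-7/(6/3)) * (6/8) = -21/8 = -2.62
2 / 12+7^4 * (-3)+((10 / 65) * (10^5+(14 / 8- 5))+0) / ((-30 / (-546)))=272788.07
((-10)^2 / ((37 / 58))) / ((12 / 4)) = 5800 / 111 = 52.25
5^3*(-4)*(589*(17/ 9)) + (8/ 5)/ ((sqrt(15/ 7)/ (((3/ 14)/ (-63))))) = -5006500/ 9 - 4*sqrt(105)/ 11025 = -556277.78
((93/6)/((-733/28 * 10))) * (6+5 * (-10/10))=-217/3665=-0.06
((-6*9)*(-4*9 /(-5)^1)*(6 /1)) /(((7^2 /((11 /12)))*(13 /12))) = -40.28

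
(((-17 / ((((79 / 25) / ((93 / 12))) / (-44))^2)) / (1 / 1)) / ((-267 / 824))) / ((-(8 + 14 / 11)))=-329365932500 / 4999041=-65885.82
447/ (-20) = -447/ 20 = -22.35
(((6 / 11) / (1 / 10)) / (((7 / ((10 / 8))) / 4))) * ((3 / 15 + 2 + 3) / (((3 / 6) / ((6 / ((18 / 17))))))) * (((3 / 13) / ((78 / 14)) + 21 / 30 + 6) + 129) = 31167.64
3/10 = 0.30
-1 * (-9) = 9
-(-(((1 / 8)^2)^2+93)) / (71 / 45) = 17141805 / 290816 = 58.94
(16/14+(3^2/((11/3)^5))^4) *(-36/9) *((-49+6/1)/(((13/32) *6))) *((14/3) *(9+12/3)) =29622528658267542029875840/6054749954393040082809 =4892.44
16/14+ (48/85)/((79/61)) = 74216/47005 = 1.58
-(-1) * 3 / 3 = 1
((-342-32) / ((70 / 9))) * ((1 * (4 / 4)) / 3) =-561 / 35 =-16.03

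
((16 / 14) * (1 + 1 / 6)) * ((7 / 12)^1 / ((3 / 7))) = 49 / 27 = 1.81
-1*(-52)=52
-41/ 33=-1.24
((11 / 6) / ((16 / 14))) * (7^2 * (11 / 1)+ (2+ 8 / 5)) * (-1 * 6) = -208901 / 40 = -5222.52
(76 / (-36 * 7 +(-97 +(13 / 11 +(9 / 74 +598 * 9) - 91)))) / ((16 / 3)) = 7733 / 2682566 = 0.00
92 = 92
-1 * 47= -47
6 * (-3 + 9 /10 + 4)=57 /5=11.40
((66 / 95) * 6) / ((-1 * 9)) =-44 / 95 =-0.46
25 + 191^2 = 36506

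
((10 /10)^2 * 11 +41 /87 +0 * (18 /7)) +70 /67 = 72956 /5829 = 12.52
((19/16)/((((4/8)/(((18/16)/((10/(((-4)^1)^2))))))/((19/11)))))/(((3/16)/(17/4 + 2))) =5415/22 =246.14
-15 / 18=-5 / 6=-0.83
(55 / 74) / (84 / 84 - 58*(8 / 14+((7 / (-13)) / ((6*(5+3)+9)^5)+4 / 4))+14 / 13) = -3011468745285 / 360876844816582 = -0.01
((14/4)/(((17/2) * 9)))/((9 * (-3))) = -7/4131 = -0.00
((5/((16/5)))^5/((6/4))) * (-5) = -48828125/1572864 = -31.04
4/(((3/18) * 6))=4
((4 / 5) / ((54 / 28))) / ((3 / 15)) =56 / 27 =2.07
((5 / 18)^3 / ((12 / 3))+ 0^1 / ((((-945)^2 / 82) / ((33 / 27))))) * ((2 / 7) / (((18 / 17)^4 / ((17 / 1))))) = 177482125 / 8571080448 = 0.02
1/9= 0.11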